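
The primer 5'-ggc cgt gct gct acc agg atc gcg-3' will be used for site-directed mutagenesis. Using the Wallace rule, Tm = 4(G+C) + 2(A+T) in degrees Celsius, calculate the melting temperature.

Base counts: C=8, G=9, A=3, T=4
So N_AT = 7 and N_GC = 17.
Tm = 2×7 + 4×17 = 82°C

82°C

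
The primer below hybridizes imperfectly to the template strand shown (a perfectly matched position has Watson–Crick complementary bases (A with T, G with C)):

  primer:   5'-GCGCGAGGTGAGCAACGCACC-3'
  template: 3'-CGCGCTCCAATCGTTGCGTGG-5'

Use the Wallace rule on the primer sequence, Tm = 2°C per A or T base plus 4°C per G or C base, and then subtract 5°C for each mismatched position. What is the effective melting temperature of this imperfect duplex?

67°C

Primer base counts: A=5, T=1, G=8, C=7 → A+T=6, G+C=15
Perfect-match Tm = 2(6) + 4(15) = 12 + 60 = 72°C
Mismatches (positions where the bases are not complementary): 1 (at position 10)
Effective Tm = 72 − 1×5 = 72 − 5 = 67°C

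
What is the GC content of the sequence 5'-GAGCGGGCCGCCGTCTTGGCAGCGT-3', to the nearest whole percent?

76%

Base counts: G=11, C=8, T=4, A=2
G+C = 11 + 8 = 19 out of 25 bases
%GC = 19/25 × 100 = 76% ≈ 76%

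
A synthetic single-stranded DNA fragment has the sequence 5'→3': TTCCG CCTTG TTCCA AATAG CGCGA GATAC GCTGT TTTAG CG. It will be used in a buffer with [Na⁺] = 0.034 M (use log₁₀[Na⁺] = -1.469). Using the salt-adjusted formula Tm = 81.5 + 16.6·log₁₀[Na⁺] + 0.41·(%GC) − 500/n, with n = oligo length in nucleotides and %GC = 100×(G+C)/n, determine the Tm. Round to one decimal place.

Length n = 42. Scanning the sequence gives T=13, G=10, A=8, C=11.
G+C = 21, so %GC = 21/42 × 100 = 50%
Salt term: 16.6 × (-1.469) = -24.385
GC term: 0.41 × 50 = 20.5; length term: −500/42 = −11.905
Tm = 81.5 + (-24.385) + 20.5 − 11.905 = 65.71 → 65.7°C

65.7°C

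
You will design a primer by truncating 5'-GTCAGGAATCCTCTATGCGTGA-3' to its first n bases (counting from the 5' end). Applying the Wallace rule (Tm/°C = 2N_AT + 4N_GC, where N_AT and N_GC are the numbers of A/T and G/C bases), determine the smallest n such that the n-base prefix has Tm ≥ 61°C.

First 20 bases: GTCAGGAATCCTCTATGCGT → Tm = 60°C (< 61°C)
First 21 bases: GTCAGGAATCCTCTATGCGTG → Tm = 64°C (≥ 61°C)
Since every base adds ≥2°C, Tm only increases with n, so the threshold is first crossed at n = 21.

n = 21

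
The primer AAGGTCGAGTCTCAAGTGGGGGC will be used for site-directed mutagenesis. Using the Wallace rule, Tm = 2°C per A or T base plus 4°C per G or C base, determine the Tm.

74°C

Scanning the sequence gives A=5, C=4, T=4, G=10.
So N_AT = 9 and N_GC = 14.
Tm = 2(9) + 4(14) = 18 + 56 = 74°C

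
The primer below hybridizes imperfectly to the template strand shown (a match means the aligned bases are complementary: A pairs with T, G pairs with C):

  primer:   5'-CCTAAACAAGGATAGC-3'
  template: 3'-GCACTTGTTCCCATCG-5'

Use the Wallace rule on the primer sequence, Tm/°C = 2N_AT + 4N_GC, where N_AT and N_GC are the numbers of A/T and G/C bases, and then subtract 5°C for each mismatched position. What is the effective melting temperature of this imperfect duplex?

31°C

Primer base counts: A=7, T=2, G=3, C=4 → A+T=9, G+C=7
Perfect-match Tm = 2(9) + 4(7) = 18 + 28 = 46°C
Mismatches (positions where the bases are not complementary): 3 (at positions 2, 4, 12)
Effective Tm = 46 − 3×5 = 46 − 15 = 31°C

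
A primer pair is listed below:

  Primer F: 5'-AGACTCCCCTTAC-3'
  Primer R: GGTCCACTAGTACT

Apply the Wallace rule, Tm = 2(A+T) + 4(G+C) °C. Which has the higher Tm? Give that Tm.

Primer R, 42°C

Primer F: A+T=6, G+C=7 → Tm = 2(6)+4(7) = 40°C
Primer R: A+T=7, G+C=7 → Tm = 2(7)+4(7) = 42°C
40°C vs 42°C → primer R is higher.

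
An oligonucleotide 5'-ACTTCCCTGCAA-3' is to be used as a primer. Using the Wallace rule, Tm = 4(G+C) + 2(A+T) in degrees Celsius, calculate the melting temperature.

Counting bases: T=3, A=3, C=5, G=1
AT pairs contribute 6, GC pairs contribute 6.
Tm = 2×6 + 4×6 = 36°C

36°C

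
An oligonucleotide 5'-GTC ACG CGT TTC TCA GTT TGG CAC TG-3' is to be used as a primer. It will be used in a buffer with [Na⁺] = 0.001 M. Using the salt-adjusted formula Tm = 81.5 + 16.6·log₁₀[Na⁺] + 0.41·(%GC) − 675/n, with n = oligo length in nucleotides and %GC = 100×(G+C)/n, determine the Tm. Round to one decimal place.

27.8°C

Length n = 26. Counting bases: C=7, T=9, G=7, A=3
G+C = 14, so %GC = 14/26 × 100 = 53.846%
Salt term: 16.6 × (-3) = -49.8
GC term: 0.41 × 53.846 = 22.077; length term: −675/26 = −25.962
Tm = 81.5 + (-49.8) + 22.077 − 25.962 = 27.815 → 27.8°C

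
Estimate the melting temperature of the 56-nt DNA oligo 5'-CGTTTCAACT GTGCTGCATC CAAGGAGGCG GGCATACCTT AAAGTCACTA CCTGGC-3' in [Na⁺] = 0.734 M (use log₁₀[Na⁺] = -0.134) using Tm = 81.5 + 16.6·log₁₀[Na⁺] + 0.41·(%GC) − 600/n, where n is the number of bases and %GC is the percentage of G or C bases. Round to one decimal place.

Length n = 56. Counting bases: T=13, C=16, G=14, A=13
G+C = 30, so %GC = 30/56 × 100 = 53.571%
Salt term: 16.6 × (-0.134) = -2.224
GC term: 0.41 × 53.571 = 21.964; length term: −600/56 = −10.714
Tm = 81.5 + (-2.224) + 21.964 − 10.714 = 90.526 → 90.5°C

90.5°C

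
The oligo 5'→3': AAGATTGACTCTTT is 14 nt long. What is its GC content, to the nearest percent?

Base counts: G=2, T=6, C=2, A=4
G+C = 2 + 2 = 4 out of 14 bases
%GC = 4/14 × 100 = 28.57% ≈ 29%

29%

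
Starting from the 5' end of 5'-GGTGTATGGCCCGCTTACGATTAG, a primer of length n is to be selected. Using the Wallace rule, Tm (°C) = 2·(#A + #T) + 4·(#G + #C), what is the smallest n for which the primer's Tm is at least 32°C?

First 9 bases: GGTGTATGG → Tm = 28°C (< 32°C)
First 10 bases: GGTGTATGGC → Tm = 32°C (≥ 32°C)
Since every base adds ≥2°C, Tm only increases with n, so the threshold is first crossed at n = 10.

n = 10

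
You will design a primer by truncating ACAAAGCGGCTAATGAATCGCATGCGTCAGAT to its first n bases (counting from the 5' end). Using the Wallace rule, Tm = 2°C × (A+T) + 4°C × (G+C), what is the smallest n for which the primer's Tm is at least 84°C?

n = 28

First 27 bases: ACAAAGCGGCTAATGAATCGCATGCGT → Tm = 80°C (< 84°C)
First 28 bases: ACAAAGCGGCTAATGAATCGCATGCGTC → Tm = 84°C (≥ 84°C)
Since every base adds ≥2°C, Tm only increases with n, so the threshold is first crossed at n = 28.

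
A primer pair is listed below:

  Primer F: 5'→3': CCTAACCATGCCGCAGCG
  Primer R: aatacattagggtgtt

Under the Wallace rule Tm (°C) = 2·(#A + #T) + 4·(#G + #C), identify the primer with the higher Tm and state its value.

Primer F, 60°C

Primer F: A+T=6, G+C=12 → Tm = 2(6)+4(12) = 60°C
Primer R: A+T=11, G+C=5 → Tm = 2(11)+4(5) = 42°C
60°C vs 42°C → primer F is higher.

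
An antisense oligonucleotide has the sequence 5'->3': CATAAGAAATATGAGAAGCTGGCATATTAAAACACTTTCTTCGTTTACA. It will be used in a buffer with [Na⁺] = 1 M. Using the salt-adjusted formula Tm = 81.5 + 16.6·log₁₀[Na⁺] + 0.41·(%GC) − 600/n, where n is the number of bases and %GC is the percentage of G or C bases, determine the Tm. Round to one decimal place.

Length n = 49. Scanning the sequence gives G=7, C=8, A=19, T=15.
G+C = 15, so %GC = 15/49 × 100 = 30.612%
Salt term: 16.6 × (0) = 0
GC term: 0.41 × 30.612 = 12.551; length term: −600/49 = −12.245
Tm = 81.5 + (0) + 12.551 − 12.245 = 81.806 → 81.8°C

81.8°C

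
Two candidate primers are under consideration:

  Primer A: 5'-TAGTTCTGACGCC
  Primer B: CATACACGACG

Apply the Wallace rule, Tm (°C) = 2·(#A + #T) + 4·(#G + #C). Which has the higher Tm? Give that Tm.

Primer A: A+T=6, G+C=7 → Tm = 2(6)+4(7) = 40°C
Primer B: A+T=5, G+C=6 → Tm = 2(5)+4(6) = 34°C
40°C vs 34°C → primer A is higher.

Primer A, 40°C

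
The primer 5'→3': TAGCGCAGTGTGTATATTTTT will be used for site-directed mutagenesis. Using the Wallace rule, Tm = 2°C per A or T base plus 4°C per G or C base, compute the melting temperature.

Counting bases: C=2, G=5, T=10, A=4
AT pairs contribute 14, GC pairs contribute 7.
Tm = 2(14) + 4(7) = 28 + 28 = 56°C

56°C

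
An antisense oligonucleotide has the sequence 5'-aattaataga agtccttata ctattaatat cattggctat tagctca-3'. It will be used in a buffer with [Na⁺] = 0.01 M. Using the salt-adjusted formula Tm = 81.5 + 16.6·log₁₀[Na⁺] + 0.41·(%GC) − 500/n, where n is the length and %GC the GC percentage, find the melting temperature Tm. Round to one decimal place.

Length n = 47. Counting bases: A=17, T=18, G=5, C=7
G+C = 12, so %GC = 12/47 × 100 = 25.532%
Salt term: 16.6 × (-2) = -33.2
GC term: 0.41 × 25.532 = 10.468; length term: −500/47 = −10.638
Tm = 81.5 + (-33.2) + 10.468 − 10.638 = 48.13 → 48.1°C

48.1°C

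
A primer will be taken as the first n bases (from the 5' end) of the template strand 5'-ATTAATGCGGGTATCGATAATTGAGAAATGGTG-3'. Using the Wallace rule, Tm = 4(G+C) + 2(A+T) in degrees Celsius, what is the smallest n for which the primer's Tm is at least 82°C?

First 30 bases: ATTAATGCGGGTATCGATAATTGAGAAATG → Tm = 80°C (< 82°C)
First 31 bases: ATTAATGCGGGTATCGATAATTGAGAAATGG → Tm = 84°C (≥ 82°C)
Since every base adds ≥2°C, Tm only increases with n, so the threshold is first crossed at n = 31.

n = 31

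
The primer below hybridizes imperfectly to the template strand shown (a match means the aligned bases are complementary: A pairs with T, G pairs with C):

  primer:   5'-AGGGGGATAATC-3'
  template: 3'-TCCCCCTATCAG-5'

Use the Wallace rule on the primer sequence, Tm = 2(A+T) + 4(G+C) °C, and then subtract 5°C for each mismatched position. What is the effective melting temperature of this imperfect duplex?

Primer base counts: A=4, T=2, G=5, C=1 → A+T=6, G+C=6
Perfect-match Tm = 2(6) + 4(6) = 12 + 24 = 36°C
Mismatches (positions where the bases are not complementary): 1 (at position 10)
Effective Tm = 36 − 1×5 = 36 − 5 = 31°C

31°C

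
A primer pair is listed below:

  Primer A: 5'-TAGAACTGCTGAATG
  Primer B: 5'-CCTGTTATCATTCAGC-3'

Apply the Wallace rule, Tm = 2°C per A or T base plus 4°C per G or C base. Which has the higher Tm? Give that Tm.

Primer A: A+T=9, G+C=6 → Tm = 2(9)+4(6) = 42°C
Primer B: A+T=9, G+C=7 → Tm = 2(9)+4(7) = 46°C
42°C vs 46°C → primer B is higher.

Primer B, 46°C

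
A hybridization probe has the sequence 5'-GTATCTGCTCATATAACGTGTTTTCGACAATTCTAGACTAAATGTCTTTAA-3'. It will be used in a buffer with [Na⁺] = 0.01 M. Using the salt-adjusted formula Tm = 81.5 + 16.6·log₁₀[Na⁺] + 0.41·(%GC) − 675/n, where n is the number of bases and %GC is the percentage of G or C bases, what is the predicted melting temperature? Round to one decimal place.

47.9°C

Length n = 51. Base counts: C=9, G=7, A=15, T=20
G+C = 16, so %GC = 16/51 × 100 = 31.373%
Salt term: 16.6 × (-2) = -33.2
GC term: 0.41 × 31.373 = 12.863; length term: −675/51 = −13.235
Tm = 81.5 + (-33.2) + 12.863 − 13.235 = 47.928 → 47.9°C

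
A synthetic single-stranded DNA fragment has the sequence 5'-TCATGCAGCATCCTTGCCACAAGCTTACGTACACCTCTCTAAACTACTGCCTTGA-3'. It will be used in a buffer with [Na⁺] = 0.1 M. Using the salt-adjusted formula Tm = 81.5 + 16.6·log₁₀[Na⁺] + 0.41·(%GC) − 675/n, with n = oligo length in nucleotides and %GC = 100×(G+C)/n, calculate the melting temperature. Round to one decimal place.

Length n = 55. Scanning the sequence gives T=15, G=7, A=14, C=19.
G+C = 26, so %GC = 26/55 × 100 = 47.273%
Salt term: 16.6 × (-1) = -16.6
GC term: 0.41 × 47.273 = 19.382; length term: −675/55 = −12.273
Tm = 81.5 + (-16.6) + 19.382 − 12.273 = 72.009 → 72.0°C

72.0°C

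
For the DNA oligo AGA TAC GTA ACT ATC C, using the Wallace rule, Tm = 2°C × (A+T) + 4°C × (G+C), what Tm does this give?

Base counts: C=4, A=6, T=4, G=2
So N_AT = 10 and N_GC = 6.
Tm = 4·6 + 2·10 = 24 + 20 = 44°C

44°C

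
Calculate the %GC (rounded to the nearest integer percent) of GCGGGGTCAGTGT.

Scanning the sequence gives T=3, C=2, A=1, G=7.
G+C = 7 + 2 = 9 out of 13 bases
%GC = 9/13 × 100 = 69.23% ≈ 69%

69%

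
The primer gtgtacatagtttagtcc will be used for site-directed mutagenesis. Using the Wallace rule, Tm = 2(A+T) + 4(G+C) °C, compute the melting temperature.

T=7, C=3, G=4, A=4
So N_AT = 11 and N_GC = 7.
Tm = 2×11 + 4×7 = 50°C

50°C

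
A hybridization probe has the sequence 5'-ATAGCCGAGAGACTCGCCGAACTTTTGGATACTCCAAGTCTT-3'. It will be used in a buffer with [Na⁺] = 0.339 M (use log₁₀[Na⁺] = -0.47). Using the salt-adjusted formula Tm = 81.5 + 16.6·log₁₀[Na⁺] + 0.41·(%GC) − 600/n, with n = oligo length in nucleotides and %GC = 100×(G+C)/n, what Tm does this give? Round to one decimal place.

Length n = 42. Base counts: T=11, G=9, A=11, C=11
G+C = 20, so %GC = 20/42 × 100 = 47.619%
Salt term: 16.6 × (-0.47) = -7.802
GC term: 0.41 × 47.619 = 19.524; length term: −600/42 = −14.286
Tm = 81.5 + (-7.802) + 19.524 − 14.286 = 78.936 → 78.9°C

78.9°C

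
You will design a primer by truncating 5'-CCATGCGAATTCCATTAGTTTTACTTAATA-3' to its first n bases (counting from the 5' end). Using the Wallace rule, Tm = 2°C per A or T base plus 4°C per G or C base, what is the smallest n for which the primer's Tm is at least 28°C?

n = 9

First 8 bases: CCATGCGA → Tm = 26°C (< 28°C)
First 9 bases: CCATGCGAA → Tm = 28°C (≥ 28°C)
Since every base adds ≥2°C, Tm only increases with n, so the threshold is first crossed at n = 9.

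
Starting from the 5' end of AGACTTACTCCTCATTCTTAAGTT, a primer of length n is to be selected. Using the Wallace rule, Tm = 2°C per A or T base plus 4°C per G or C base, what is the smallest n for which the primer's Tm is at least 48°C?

n = 17

First 16 bases: AGACTTACTCCTCATT → Tm = 44°C (< 48°C)
First 17 bases: AGACTTACTCCTCATTC → Tm = 48°C (≥ 48°C)
Each additional base adds 2°C (A/T) or 4°C (G/C), so Tm is non-decreasing in n; n = 17 is the first length to reach 48°C.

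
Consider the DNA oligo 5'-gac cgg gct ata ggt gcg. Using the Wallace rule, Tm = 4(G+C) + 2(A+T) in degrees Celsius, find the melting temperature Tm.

Base counts: T=3, A=3, G=8, C=4
AT pairs contribute 6, GC pairs contribute 12.
Tm = 2×6 + 4×12 = 60°C

60°C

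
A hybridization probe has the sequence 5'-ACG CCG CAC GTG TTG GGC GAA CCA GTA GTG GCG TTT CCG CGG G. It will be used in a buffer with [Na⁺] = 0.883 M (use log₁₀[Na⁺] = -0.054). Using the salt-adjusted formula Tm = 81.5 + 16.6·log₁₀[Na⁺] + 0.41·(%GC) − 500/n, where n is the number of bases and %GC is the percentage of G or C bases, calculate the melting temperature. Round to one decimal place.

Length n = 43. A=6, G=17, C=12, T=8
G+C = 29, so %GC = 29/43 × 100 = 67.442%
Salt term: 16.6 × (-0.054) = -0.896
GC term: 0.41 × 67.442 = 27.651; length term: −500/43 = −11.628
Tm = 81.5 + (-0.896) + 27.651 − 11.628 = 96.627 → 96.6°C

96.6°C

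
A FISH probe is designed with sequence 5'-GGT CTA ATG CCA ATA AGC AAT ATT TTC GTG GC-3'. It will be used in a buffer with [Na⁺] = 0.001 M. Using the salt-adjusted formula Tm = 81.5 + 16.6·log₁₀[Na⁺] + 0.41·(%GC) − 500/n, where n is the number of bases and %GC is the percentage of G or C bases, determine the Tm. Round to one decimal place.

Length n = 32. Scanning the sequence gives A=9, T=10, C=6, G=7.
G+C = 13, so %GC = 13/32 × 100 = 40.625%
Salt term: 16.6 × (-3) = -49.8
GC term: 0.41 × 40.625 = 16.656; length term: −500/32 = −15.625
Tm = 81.5 + (-49.8) + 16.656 − 15.625 = 32.731 → 32.7°C

32.7°C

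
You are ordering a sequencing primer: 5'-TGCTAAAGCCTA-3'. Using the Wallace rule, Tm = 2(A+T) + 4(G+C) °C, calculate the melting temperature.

34°C

Scanning the sequence gives A=4, C=3, T=3, G=2.
A+T = 7, G+C = 5
Tm = 4·5 + 2·7 = 20 + 14 = 34°C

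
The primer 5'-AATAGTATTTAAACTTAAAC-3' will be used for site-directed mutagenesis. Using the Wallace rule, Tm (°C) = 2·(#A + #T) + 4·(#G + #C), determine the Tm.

Counting bases: A=10, T=7, G=1, C=2
AT pairs contribute 17, GC pairs contribute 3.
Tm = 2×17 + 4×3 = 46°C

46°C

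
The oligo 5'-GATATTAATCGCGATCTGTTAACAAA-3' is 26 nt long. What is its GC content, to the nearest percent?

Counting bases: G=4, T=8, C=4, A=10
G+C = 4 + 4 = 8 out of 26 bases
%GC = 8/26 × 100 = 30.77% ≈ 31%

31%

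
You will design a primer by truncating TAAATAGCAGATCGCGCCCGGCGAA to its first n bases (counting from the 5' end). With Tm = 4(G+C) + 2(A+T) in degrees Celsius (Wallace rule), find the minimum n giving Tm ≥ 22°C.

First 8 bases: TAAATAGC → Tm = 20°C (< 22°C)
First 9 bases: TAAATAGCA → Tm = 22°C (≥ 22°C)
Since every base adds ≥2°C, Tm only increases with n, so the threshold is first crossed at n = 9.

n = 9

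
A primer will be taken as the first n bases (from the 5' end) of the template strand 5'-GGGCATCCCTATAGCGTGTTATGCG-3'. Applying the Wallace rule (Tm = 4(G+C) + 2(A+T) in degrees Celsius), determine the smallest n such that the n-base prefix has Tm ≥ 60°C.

First 18 bases: GGGCATCCCTATAGCGTG → Tm = 58°C (< 60°C)
First 19 bases: GGGCATCCCTATAGCGTGT → Tm = 60°C (≥ 60°C)
Each additional base adds 2°C (A/T) or 4°C (G/C), so Tm is non-decreasing in n; n = 19 is the first length to reach 60°C.

n = 19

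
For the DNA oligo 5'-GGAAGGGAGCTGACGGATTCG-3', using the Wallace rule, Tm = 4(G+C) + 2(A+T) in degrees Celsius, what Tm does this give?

Scanning the sequence gives G=10, A=5, T=3, C=3.
So N_AT = 8 and N_GC = 13.
Tm = 2×8 + 4×13 = 68°C

68°C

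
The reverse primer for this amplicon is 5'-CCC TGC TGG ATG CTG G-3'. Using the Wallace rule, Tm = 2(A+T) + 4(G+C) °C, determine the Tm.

Counting bases: T=4, C=5, G=6, A=1
AT pairs contribute 5, GC pairs contribute 11.
Tm = 2(5) + 4(11) = 10 + 44 = 54°C

54°C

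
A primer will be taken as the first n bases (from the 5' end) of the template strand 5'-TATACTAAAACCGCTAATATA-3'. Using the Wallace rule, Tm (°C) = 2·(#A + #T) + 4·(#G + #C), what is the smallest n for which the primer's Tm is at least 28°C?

n = 12

First 11 bases: TATACTAAAAC → Tm = 26°C (< 28°C)
First 12 bases: TATACTAAAACC → Tm = 30°C (≥ 28°C)
Since every base adds ≥2°C, Tm only increases with n, so the threshold is first crossed at n = 12.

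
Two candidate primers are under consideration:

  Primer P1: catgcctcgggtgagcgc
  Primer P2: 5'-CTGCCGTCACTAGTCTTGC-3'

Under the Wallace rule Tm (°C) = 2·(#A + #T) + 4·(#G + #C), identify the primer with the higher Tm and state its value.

Primer P1, 62°C

Primer P1: A+T=5, G+C=13 → Tm = 2(5)+4(13) = 62°C
Primer P2: A+T=8, G+C=11 → Tm = 2(8)+4(11) = 60°C
62°C vs 60°C → primer P1 is higher.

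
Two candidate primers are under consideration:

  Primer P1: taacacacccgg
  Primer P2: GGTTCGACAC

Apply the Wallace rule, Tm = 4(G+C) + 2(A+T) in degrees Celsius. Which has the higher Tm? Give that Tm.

Primer P1, 38°C

Primer P1: A+T=5, G+C=7 → Tm = 2(5)+4(7) = 38°C
Primer P2: A+T=4, G+C=6 → Tm = 2(4)+4(6) = 32°C
38°C vs 32°C → primer P1 is higher.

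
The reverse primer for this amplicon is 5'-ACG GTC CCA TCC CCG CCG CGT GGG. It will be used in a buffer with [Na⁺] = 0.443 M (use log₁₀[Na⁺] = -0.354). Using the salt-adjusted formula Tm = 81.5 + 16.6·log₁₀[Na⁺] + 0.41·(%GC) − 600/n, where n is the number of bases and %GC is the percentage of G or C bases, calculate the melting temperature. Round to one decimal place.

Length n = 24. T=3, G=8, C=11, A=2
G+C = 19, so %GC = 19/24 × 100 = 79.167%
Salt term: 16.6 × (-0.354) = -5.876
GC term: 0.41 × 79.167 = 32.458; length term: −600/24 = −25
Tm = 81.5 + (-5.876) + 32.458 − 25 = 83.082 → 83.1°C

83.1°C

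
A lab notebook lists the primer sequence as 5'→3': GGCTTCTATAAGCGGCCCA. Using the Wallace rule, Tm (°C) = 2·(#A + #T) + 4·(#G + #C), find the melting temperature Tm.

60°C

T=4, G=5, A=4, C=6
A+T = 8, G+C = 11
Tm = 2(8) + 4(11) = 16 + 44 = 60°C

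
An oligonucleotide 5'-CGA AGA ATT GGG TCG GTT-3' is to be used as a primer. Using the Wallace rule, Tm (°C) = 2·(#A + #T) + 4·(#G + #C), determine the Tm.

Counting bases: T=5, C=2, A=4, G=7
AT pairs contribute 9, GC pairs contribute 9.
Tm = 2(9) + 4(9) = 18 + 36 = 54°C

54°C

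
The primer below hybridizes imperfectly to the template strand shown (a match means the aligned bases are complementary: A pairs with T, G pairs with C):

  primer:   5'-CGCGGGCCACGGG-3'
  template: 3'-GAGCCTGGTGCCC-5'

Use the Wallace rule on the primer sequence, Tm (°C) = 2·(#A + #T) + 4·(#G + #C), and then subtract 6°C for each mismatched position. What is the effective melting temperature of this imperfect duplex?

38°C

Primer base counts: A=1, T=0, G=7, C=5 → A+T=1, G+C=12
Perfect-match Tm = 2(1) + 4(12) = 2 + 48 = 50°C
Mismatches (positions where the bases are not complementary): 2 (at positions 2, 6)
Effective Tm = 50 − 2×6 = 50 − 12 = 38°C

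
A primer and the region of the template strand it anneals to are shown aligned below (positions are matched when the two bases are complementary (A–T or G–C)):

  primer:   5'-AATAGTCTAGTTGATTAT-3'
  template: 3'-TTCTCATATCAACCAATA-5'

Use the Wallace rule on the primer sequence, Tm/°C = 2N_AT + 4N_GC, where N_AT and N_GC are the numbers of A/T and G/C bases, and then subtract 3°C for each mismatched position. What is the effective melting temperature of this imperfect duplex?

35°C

Primer base counts: A=6, T=8, G=3, C=1 → A+T=14, G+C=4
Perfect-match Tm = 2(14) + 4(4) = 28 + 16 = 44°C
Mismatches (positions where the bases are not complementary): 3 (at positions 3, 7, 14)
Effective Tm = 44 − 3×3 = 44 − 9 = 35°C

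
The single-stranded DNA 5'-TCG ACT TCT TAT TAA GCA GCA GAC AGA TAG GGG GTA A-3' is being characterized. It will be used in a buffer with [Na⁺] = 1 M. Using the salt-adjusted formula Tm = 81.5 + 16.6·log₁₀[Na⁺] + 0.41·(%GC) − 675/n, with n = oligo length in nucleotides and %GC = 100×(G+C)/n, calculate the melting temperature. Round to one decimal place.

Length n = 37. A=12, C=6, T=9, G=10
G+C = 16, so %GC = 16/37 × 100 = 43.243%
Salt term: 16.6 × (0) = 0
GC term: 0.41 × 43.243 = 17.73; length term: −675/37 = −18.243
Tm = 81.5 + (0) + 17.73 − 18.243 = 80.987 → 81.0°C

81.0°C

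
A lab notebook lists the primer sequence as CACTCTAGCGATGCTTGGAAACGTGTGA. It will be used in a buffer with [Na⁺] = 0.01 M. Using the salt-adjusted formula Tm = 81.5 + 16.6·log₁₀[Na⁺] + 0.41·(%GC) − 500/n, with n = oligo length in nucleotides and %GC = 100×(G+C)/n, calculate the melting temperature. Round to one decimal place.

Length n = 28. Counting bases: A=7, G=8, C=6, T=7
G+C = 14, so %GC = 14/28 × 100 = 50%
Salt term: 16.6 × (-2) = -33.2
GC term: 0.41 × 50 = 20.5; length term: −500/28 = −17.857
Tm = 81.5 + (-33.2) + 20.5 − 17.857 = 50.943 → 50.9°C

50.9°C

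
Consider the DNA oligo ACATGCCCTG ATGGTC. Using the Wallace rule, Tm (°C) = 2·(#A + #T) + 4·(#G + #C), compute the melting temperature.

Counting bases: T=4, C=5, A=3, G=4
A+T = 7, G+C = 9
Tm = 2×7 + 4×9 = 50°C

50°C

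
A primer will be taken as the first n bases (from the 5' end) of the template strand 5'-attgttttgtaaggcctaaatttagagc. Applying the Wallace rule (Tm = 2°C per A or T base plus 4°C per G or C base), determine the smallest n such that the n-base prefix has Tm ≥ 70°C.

n = 27

First 26 bases: ATTGTTTTGTAAGGCCTAAATTTAGA → Tm = 66°C (< 70°C)
First 27 bases: ATTGTTTTGTAAGGCCTAAATTTAGAG → Tm = 70°C (≥ 70°C)
Since every base adds ≥2°C, Tm only increases with n, so the threshold is first crossed at n = 27.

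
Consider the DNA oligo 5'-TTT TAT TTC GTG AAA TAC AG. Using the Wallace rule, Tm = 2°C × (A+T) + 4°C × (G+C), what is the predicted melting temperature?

50°C

Base counts: G=3, T=9, A=6, C=2
So N_AT = 15 and N_GC = 5.
Tm = 2×15 + 4×5 = 50°C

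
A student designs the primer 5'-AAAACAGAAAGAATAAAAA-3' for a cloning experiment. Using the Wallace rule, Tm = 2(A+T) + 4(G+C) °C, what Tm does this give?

44°C

Base counts: G=2, C=1, A=15, T=1
AT pairs contribute 16, GC pairs contribute 3.
Tm = 2(16) + 4(3) = 32 + 12 = 44°C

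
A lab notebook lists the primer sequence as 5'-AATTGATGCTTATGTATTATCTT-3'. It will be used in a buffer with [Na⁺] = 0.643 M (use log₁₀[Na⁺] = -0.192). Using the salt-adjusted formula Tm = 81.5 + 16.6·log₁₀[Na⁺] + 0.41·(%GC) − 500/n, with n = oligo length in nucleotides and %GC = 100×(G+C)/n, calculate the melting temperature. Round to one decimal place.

Length n = 23. Counting bases: A=6, C=2, T=12, G=3
G+C = 5, so %GC = 5/23 × 100 = 21.739%
Salt term: 16.6 × (-0.192) = -3.187
GC term: 0.41 × 21.739 = 8.913; length term: −500/23 = −21.739
Tm = 81.5 + (-3.187) + 8.913 − 21.739 = 65.487 → 65.5°C

65.5°C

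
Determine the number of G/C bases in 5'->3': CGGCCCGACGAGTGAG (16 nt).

12

Scanning the sequence gives C=5, T=1, G=7, A=3.
G+C = 7 + 5 = 12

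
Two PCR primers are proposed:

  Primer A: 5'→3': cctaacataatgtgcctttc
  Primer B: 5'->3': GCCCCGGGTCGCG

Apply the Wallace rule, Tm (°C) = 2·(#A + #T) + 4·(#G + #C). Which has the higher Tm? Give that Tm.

Primer A: A+T=12, G+C=8 → Tm = 2(12)+4(8) = 56°C
Primer B: A+T=1, G+C=12 → Tm = 2(1)+4(12) = 50°C
56°C vs 50°C → primer A is higher.

Primer A, 56°C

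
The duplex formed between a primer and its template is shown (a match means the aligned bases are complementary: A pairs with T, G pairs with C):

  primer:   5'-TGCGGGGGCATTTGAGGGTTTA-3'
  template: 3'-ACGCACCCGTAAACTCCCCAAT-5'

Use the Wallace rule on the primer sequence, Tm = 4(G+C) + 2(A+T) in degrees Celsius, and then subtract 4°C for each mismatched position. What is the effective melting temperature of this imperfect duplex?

Primer base counts: A=3, T=7, G=10, C=2 → A+T=10, G+C=12
Perfect-match Tm = 2(10) + 4(12) = 20 + 48 = 68°C
Mismatches (positions where the bases are not complementary): 2 (at positions 5, 19)
Effective Tm = 68 − 2×4 = 68 − 8 = 60°C

60°C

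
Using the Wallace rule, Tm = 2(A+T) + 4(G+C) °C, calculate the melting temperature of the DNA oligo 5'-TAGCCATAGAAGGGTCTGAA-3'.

58°C

Base counts: A=7, T=4, G=6, C=3
So N_AT = 11 and N_GC = 9.
Tm = 4·9 + 2·11 = 36 + 22 = 58°C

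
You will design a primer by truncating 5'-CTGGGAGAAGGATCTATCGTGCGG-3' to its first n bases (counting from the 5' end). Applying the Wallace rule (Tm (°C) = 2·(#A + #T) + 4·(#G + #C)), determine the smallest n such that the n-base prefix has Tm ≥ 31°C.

First 9 bases: CTGGGAGAA → Tm = 28°C (< 31°C)
First 10 bases: CTGGGAGAAG → Tm = 32°C (≥ 31°C)
Each additional base adds 2°C (A/T) or 4°C (G/C), so Tm is non-decreasing in n; n = 10 is the first length to reach 31°C.

n = 10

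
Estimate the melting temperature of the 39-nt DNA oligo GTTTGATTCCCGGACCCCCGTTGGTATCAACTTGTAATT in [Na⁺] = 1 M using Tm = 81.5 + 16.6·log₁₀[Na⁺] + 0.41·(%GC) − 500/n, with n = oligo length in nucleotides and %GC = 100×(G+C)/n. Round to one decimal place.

Length n = 39. Base counts: G=8, T=14, C=10, A=7
G+C = 18, so %GC = 18/39 × 100 = 46.154%
Salt term: 16.6 × (0) = 0
GC term: 0.41 × 46.154 = 18.923; length term: −500/39 = −12.821
Tm = 81.5 + (0) + 18.923 − 12.821 = 87.602 → 87.6°C

87.6°C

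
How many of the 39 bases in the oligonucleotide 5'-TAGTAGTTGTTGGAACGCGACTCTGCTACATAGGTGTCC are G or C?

A=8, G=11, C=8, T=12
G+C = 11 + 8 = 19

19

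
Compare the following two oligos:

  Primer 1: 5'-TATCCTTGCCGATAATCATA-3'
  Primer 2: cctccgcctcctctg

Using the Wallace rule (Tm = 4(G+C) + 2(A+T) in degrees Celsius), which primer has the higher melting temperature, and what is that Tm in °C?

Primer 1, 54°C

Primer 1: A+T=13, G+C=7 → Tm = 2(13)+4(7) = 54°C
Primer 2: A+T=4, G+C=11 → Tm = 2(4)+4(11) = 52°C
54°C vs 52°C → primer 1 is higher.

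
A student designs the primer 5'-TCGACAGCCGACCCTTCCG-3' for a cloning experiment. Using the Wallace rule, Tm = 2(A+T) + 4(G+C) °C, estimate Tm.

T=3, A=3, C=9, G=4
So N_AT = 6 and N_GC = 13.
Tm = 4·13 + 2·6 = 52 + 12 = 64°C

64°C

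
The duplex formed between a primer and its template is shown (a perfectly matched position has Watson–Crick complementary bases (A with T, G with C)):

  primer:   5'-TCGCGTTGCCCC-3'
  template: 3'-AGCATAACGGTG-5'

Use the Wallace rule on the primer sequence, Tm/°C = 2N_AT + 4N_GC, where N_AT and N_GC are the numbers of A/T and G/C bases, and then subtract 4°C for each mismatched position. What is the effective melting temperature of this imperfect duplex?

30°C

Primer base counts: A=0, T=3, G=3, C=6 → A+T=3, G+C=9
Perfect-match Tm = 2(3) + 4(9) = 6 + 36 = 42°C
Mismatches (positions where the bases are not complementary): 3 (at positions 4, 5, 11)
Effective Tm = 42 − 3×4 = 42 − 12 = 30°C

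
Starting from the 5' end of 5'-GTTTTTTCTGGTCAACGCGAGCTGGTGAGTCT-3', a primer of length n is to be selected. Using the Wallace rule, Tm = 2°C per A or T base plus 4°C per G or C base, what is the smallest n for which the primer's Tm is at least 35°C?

n = 13

First 12 bases: GTTTTTTCTGGT → Tm = 32°C (< 35°C)
First 13 bases: GTTTTTTCTGGTC → Tm = 36°C (≥ 35°C)
Since every base adds ≥2°C, Tm only increases with n, so the threshold is first crossed at n = 13.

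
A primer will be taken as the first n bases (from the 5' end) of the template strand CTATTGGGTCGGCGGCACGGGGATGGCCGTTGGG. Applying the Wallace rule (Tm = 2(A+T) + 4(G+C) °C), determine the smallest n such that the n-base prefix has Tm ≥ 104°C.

n = 31

First 30 bases: CTATTGGGTCGGCGGCACGGGGATGGCCGT → Tm = 102°C (< 104°C)
First 31 bases: CTATTGGGTCGGCGGCACGGGGATGGCCGTT → Tm = 104°C (≥ 104°C)
Each additional base adds 2°C (A/T) or 4°C (G/C), so Tm is non-decreasing in n; n = 31 is the first length to reach 104°C.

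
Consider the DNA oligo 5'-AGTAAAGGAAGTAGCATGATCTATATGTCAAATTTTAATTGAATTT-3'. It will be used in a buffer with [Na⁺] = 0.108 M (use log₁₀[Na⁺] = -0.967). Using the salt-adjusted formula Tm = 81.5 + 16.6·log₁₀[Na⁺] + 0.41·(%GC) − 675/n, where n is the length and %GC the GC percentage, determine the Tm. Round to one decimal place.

Length n = 46. Scanning the sequence gives C=3, G=8, A=18, T=17.
G+C = 11, so %GC = 11/46 × 100 = 23.913%
Salt term: 16.6 × (-0.967) = -16.052
GC term: 0.41 × 23.913 = 9.804; length term: −675/46 = −14.674
Tm = 81.5 + (-16.052) + 9.804 − 14.674 = 60.578 → 60.6°C

60.6°C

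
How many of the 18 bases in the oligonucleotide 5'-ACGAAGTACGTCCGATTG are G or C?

9

A=5, G=5, T=4, C=4
G+C = 5 + 4 = 9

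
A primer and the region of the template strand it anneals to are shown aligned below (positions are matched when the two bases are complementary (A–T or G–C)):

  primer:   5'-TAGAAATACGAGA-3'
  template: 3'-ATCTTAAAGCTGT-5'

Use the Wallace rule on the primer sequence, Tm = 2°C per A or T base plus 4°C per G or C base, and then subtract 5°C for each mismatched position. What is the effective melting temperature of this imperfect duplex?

19°C

Primer base counts: A=7, T=2, G=3, C=1 → A+T=9, G+C=4
Perfect-match Tm = 2(9) + 4(4) = 18 + 16 = 34°C
Mismatches (positions where the bases are not complementary): 3 (at positions 6, 8, 12)
Effective Tm = 34 − 3×5 = 34 − 15 = 19°C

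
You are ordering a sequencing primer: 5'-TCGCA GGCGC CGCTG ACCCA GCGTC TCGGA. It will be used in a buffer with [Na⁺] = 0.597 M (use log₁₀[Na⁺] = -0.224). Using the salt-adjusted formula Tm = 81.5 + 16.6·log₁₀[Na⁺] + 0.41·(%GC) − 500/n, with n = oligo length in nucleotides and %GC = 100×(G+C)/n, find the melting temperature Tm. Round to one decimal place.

91.2°C

Length n = 30. T=4, C=12, G=10, A=4
G+C = 22, so %GC = 22/30 × 100 = 73.333%
Salt term: 16.6 × (-0.224) = -3.718
GC term: 0.41 × 73.333 = 30.067; length term: −500/30 = −16.667
Tm = 81.5 + (-3.718) + 30.067 − 16.667 = 91.182 → 91.2°C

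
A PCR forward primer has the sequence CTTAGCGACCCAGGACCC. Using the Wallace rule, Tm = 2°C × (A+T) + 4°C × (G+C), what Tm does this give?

A=4, C=8, G=4, T=2
So N_AT = 6 and N_GC = 12.
Tm = 2×6 + 4×12 = 60°C

60°C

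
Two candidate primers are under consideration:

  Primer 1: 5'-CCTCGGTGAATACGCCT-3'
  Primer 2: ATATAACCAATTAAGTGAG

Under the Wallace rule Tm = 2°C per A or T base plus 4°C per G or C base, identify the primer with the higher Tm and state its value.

Primer 1: A+T=7, G+C=10 → Tm = 2(7)+4(10) = 54°C
Primer 2: A+T=14, G+C=5 → Tm = 2(14)+4(5) = 48°C
54°C vs 48°C → primer 1 is higher.

Primer 1, 54°C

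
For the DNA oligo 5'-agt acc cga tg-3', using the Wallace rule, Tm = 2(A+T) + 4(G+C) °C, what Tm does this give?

Scanning the sequence gives C=3, G=3, T=2, A=3.
AT pairs contribute 5, GC pairs contribute 6.
Tm = 4·6 + 2·5 = 24 + 10 = 34°C

34°C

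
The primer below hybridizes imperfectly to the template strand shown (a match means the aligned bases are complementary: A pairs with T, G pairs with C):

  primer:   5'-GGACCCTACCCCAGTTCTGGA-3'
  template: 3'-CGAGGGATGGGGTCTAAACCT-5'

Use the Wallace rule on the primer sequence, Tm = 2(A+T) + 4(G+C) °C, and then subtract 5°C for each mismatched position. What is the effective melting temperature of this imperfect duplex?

48°C

Primer base counts: A=4, T=4, G=5, C=8 → A+T=8, G+C=13
Perfect-match Tm = 2(8) + 4(13) = 16 + 52 = 68°C
Mismatches (positions where the bases are not complementary): 4 (at positions 2, 3, 15, 17)
Effective Tm = 68 − 4×5 = 68 − 20 = 48°C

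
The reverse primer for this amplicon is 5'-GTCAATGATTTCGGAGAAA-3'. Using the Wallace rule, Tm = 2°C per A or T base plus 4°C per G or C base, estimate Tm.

Counting bases: C=2, T=5, A=7, G=5
AT pairs contribute 12, GC pairs contribute 7.
Tm = 2(12) + 4(7) = 24 + 28 = 52°C

52°C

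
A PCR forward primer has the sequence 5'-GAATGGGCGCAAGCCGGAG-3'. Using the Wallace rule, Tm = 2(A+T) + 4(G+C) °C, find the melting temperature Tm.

64°C

Counting bases: A=5, C=4, T=1, G=9
A+T = 6, G+C = 13
Tm = 2(6) + 4(13) = 12 + 52 = 64°C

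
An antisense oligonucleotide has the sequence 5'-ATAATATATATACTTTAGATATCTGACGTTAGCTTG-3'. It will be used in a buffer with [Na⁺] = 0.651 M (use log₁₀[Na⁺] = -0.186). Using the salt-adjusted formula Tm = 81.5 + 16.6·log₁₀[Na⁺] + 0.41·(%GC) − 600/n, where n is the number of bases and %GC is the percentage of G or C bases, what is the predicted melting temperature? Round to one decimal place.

72.0°C

Length n = 36. Scanning the sequence gives G=5, A=12, T=15, C=4.
G+C = 9, so %GC = 9/36 × 100 = 25%
Salt term: 16.6 × (-0.186) = -3.088
GC term: 0.41 × 25 = 10.25; length term: −600/36 = −16.667
Tm = 81.5 + (-3.088) + 10.25 − 16.667 = 71.995 → 72.0°C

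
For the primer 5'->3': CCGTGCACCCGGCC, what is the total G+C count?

12

Counting bases: T=1, A=1, G=4, C=8
Total G or C: 4 + 8 = 12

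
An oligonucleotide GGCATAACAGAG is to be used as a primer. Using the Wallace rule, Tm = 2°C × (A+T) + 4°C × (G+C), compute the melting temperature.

36°C

Counting bases: A=5, T=1, C=2, G=4
AT pairs contribute 6, GC pairs contribute 6.
Tm = 4·6 + 2·6 = 24 + 12 = 36°C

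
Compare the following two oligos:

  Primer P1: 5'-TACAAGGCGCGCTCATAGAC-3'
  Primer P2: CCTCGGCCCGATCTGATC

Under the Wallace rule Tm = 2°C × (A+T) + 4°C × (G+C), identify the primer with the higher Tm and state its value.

Primer P1, 62°C

Primer P1: A+T=9, G+C=11 → Tm = 2(9)+4(11) = 62°C
Primer P2: A+T=6, G+C=12 → Tm = 2(6)+4(12) = 60°C
62°C vs 60°C → primer P1 is higher.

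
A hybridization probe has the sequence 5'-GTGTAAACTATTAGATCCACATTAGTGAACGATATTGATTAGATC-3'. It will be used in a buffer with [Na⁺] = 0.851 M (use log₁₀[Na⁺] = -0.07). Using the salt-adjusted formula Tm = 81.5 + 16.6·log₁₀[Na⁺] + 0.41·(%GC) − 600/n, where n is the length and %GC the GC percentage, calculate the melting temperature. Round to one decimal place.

79.8°C

Length n = 45. Counting bases: T=15, A=16, C=6, G=8
G+C = 14, so %GC = 14/45 × 100 = 31.111%
Salt term: 16.6 × (-0.07) = -1.162
GC term: 0.41 × 31.111 = 12.756; length term: −600/45 = −13.333
Tm = 81.5 + (-1.162) + 12.756 − 13.333 = 79.761 → 79.8°C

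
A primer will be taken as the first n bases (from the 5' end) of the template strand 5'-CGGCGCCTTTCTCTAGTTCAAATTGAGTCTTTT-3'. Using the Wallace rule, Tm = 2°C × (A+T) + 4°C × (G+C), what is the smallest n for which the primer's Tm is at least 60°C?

n = 19

First 18 bases: CGGCGCCTTTCTCTAGTT → Tm = 56°C (< 60°C)
First 19 bases: CGGCGCCTTTCTCTAGTTC → Tm = 60°C (≥ 60°C)
Each additional base adds 2°C (A/T) or 4°C (G/C), so Tm is non-decreasing in n; n = 19 is the first length to reach 60°C.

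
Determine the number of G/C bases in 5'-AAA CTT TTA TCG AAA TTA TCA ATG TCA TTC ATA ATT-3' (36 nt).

7

Counting bases: C=5, A=14, T=15, G=2
Total G or C: 2 + 5 = 7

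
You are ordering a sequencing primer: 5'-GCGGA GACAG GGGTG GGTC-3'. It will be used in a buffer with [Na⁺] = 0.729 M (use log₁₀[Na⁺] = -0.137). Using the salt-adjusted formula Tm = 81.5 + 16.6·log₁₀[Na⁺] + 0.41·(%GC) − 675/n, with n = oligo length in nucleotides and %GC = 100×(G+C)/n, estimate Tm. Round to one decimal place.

73.9°C

Length n = 19. Base counts: T=2, G=11, C=3, A=3
G+C = 14, so %GC = 14/19 × 100 = 73.684%
Salt term: 16.6 × (-0.137) = -2.274
GC term: 0.41 × 73.684 = 30.21; length term: −675/19 = −35.526
Tm = 81.5 + (-2.274) + 30.21 − 35.526 = 73.91 → 73.9°C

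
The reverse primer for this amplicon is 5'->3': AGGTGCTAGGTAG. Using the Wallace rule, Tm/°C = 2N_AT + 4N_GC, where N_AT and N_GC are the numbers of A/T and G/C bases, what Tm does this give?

40°C

C=1, G=6, A=3, T=3
AT pairs contribute 6, GC pairs contribute 7.
Tm = 4·7 + 2·6 = 28 + 12 = 40°C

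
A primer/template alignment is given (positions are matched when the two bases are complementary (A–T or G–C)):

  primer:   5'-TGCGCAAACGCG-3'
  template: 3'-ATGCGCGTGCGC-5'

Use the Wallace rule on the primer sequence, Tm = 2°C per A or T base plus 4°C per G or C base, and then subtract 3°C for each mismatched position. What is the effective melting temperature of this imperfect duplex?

Primer base counts: A=3, T=1, G=4, C=4 → A+T=4, G+C=8
Perfect-match Tm = 2(4) + 4(8) = 8 + 32 = 40°C
Mismatches (positions where the bases are not complementary): 3 (at positions 2, 6, 7)
Effective Tm = 40 − 3×3 = 40 − 9 = 31°C

31°C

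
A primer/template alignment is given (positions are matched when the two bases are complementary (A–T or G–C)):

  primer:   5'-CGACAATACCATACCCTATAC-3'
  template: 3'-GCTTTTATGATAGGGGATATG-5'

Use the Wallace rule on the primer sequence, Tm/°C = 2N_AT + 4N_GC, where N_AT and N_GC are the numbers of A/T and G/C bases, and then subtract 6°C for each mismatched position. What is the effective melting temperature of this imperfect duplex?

Primer base counts: A=8, T=4, G=1, C=8 → A+T=12, G+C=9
Perfect-match Tm = 2(12) + 4(9) = 24 + 36 = 60°C
Mismatches (positions where the bases are not complementary): 3 (at positions 4, 10, 13)
Effective Tm = 60 − 3×6 = 60 − 18 = 42°C

42°C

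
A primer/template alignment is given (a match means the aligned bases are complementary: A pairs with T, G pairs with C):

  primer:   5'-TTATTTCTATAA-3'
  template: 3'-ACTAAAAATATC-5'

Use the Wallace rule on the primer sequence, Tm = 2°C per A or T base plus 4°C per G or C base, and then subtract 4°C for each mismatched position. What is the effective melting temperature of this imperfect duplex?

14°C

Primer base counts: A=4, T=7, G=0, C=1 → A+T=11, G+C=1
Perfect-match Tm = 2(11) + 4(1) = 22 + 4 = 26°C
Mismatches (positions where the bases are not complementary): 3 (at positions 2, 7, 12)
Effective Tm = 26 − 3×4 = 26 − 12 = 14°C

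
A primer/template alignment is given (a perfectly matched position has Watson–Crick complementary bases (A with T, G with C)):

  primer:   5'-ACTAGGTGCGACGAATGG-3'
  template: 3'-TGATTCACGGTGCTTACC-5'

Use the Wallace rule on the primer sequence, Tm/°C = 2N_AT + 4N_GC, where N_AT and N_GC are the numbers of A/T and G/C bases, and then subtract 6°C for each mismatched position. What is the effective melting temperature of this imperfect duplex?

44°C

Primer base counts: A=5, T=3, G=7, C=3 → A+T=8, G+C=10
Perfect-match Tm = 2(8) + 4(10) = 16 + 40 = 56°C
Mismatches (positions where the bases are not complementary): 2 (at positions 5, 10)
Effective Tm = 56 − 2×6 = 56 − 12 = 44°C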